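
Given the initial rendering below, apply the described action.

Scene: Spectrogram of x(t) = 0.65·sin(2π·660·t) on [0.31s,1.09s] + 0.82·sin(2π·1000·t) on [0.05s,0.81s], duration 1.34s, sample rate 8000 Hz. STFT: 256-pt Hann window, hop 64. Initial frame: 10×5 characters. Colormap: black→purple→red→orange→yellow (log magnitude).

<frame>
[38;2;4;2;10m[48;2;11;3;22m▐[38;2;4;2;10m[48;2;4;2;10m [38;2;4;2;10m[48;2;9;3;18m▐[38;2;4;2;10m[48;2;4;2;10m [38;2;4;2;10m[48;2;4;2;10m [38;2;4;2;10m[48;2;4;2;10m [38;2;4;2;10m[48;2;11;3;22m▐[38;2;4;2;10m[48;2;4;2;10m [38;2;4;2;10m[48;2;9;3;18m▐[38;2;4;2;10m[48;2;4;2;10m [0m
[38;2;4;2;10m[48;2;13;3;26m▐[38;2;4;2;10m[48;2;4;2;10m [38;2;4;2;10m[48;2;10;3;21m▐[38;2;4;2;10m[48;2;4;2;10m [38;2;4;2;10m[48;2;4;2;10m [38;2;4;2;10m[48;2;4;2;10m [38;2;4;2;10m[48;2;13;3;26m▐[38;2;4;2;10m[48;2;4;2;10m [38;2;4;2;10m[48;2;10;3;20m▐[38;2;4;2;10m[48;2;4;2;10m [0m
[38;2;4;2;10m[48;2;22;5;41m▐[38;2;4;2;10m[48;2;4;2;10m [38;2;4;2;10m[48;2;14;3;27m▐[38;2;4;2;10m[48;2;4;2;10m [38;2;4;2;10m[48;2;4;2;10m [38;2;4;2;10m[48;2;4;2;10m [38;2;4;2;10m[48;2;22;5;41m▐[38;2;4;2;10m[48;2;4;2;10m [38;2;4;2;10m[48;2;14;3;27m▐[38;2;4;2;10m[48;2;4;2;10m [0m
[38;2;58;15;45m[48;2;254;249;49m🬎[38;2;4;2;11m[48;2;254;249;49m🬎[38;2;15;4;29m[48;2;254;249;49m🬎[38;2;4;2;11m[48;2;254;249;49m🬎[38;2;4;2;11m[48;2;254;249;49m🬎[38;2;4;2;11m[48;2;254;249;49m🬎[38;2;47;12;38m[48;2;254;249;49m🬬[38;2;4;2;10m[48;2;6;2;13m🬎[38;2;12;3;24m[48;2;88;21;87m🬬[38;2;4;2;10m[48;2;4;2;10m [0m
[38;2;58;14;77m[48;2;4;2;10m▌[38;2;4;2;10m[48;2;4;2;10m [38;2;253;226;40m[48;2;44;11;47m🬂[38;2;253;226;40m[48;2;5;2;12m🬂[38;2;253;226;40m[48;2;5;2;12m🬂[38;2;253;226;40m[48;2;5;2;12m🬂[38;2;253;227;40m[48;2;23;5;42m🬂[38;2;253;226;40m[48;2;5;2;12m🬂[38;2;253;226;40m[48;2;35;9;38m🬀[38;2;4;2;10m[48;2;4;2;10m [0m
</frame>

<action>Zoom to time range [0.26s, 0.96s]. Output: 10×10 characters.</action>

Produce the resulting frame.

<frame>
[38;2;5;2;12m[48;2;9;3;18m▌[38;2;4;2;10m[48;2;4;2;10m [38;2;4;2;10m[48;2;4;2;10m [38;2;4;2;10m[48;2;4;2;10m [38;2;4;2;10m[48;2;4;2;10m [38;2;4;2;10m[48;2;4;2;10m [38;2;4;2;10m[48;2;4;2;10m [38;2;4;2;10m[48;2;4;2;10m [38;2;11;3;22m[48;2;4;2;10m▌[38;2;4;2;10m[48;2;4;2;10m [0m
[38;2;5;2;13m[48;2;9;3;19m▌[38;2;4;2;10m[48;2;4;2;10m [38;2;4;2;10m[48;2;4;2;10m [38;2;4;2;10m[48;2;4;2;10m [38;2;4;2;10m[48;2;4;2;10m [38;2;4;2;10m[48;2;4;2;10m [38;2;4;2;10m[48;2;4;2;10m [38;2;4;2;10m[48;2;4;2;10m [38;2;4;2;10m[48;2;11;3;22m▐[38;2;4;2;10m[48;2;4;2;10m [0m
[38;2;5;2;13m[48;2;9;3;19m▌[38;2;4;2;10m[48;2;4;2;10m [38;2;4;2;10m[48;2;4;2;10m [38;2;4;2;10m[48;2;4;2;10m [38;2;4;2;10m[48;2;4;2;10m [38;2;4;2;10m[48;2;4;2;10m [38;2;4;2;10m[48;2;4;2;10m [38;2;4;2;10m[48;2;4;2;10m [38;2;4;2;10m[48;2;12;3;24m▐[38;2;4;2;10m[48;2;4;2;10m [0m
[38;2;6;2;13m[48;2;10;3;21m▌[38;2;4;2;10m[48;2;4;2;10m [38;2;4;2;10m[48;2;4;2;10m [38;2;4;2;10m[48;2;4;2;10m [38;2;4;2;10m[48;2;4;2;10m [38;2;4;2;10m[48;2;4;2;10m [38;2;4;2;10m[48;2;4;2;10m [38;2;4;2;10m[48;2;4;2;10m [38;2;4;2;10m[48;2;14;4;27m▐[38;2;4;2;10m[48;2;4;2;10m [0m
[38;2;6;2;14m[48;2;12;3;24m▌[38;2;4;2;10m[48;2;4;2;10m [38;2;4;2;10m[48;2;4;2;10m [38;2;4;2;10m[48;2;4;2;10m [38;2;4;2;10m[48;2;4;2;10m [38;2;4;2;10m[48;2;4;2;10m [38;2;4;2;10m[48;2;4;2;10m [38;2;4;2;10m[48;2;4;2;11m🬝[38;2;4;2;10m[48;2;18;4;33m▐[38;2;4;2;10m[48;2;4;2;10m [0m
[38;2;7;2;16m[48;2;15;4;29m▌[38;2;4;2;10m[48;2;4;2;10m [38;2;4;2;10m[48;2;4;2;10m [38;2;4;2;10m[48;2;4;2;10m [38;2;4;2;10m[48;2;4;2;10m [38;2;4;2;10m[48;2;4;2;10m [38;2;4;2;10m[48;2;4;2;10m [38;2;4;2;10m[48;2;5;2;11m🬝[38;2;4;2;10m[48;2;25;6;45m▐[38;2;4;2;10m[48;2;4;2;10m [0m
[38;2;10;3;20m[48;2;22;5;40m▌[38;2;4;2;10m[48;2;4;2;10m [38;2;4;2;10m[48;2;4;2;10m [38;2;4;2;10m[48;2;4;2;10m [38;2;4;2;10m[48;2;4;2;10m [38;2;4;2;10m[48;2;4;2;10m [38;2;4;2;10m[48;2;4;2;10m [38;2;4;2;10m[48;2;6;2;13m🬕[38;2;4;2;10m[48;2;51;12;75m▐[38;2;4;2;10m[48;2;4;2;10m [0m
[38;2;42;10;57m[48;2;254;249;49m🬰[38;2;5;2;13m[48;2;254;249;49m🬰[38;2;5;2;13m[48;2;254;249;49m🬰[38;2;5;2;13m[48;2;254;249;49m🬰[38;2;5;2;13m[48;2;254;249;49m🬰[38;2;5;2;13m[48;2;254;249;49m🬰[38;2;5;2;13m[48;2;254;249;49m🬰[38;2;5;2;13m[48;2;254;249;49m🬰[38;2;48;13;28m[48;2;221;140;61m🬨[38;2;4;2;10m[48;2;6;2;13m🬎[0m
[38;2;252;202;30m[48;2;68;16;83m🬉[38;2;252;201;30m[48;2;7;2;15m🬎[38;2;252;201;30m[48;2;7;2;15m🬎[38;2;252;201;30m[48;2;7;2;15m🬎[38;2;252;201;30m[48;2;7;2;15m🬎[38;2;252;201;30m[48;2;7;2;15m🬎[38;2;252;201;30m[48;2;7;2;15m🬎[38;2;252;201;30m[48;2;7;2;15m🬎[38;2;252;203;30m[48;2;25;6;46m🬎[38;2;252;201;30m[48;2;7;2;15m🬎[0m
[38;2;46;10;79m[48;2;21;5;39m▐[38;2;4;2;10m[48;2;4;2;10m [38;2;4;2;10m[48;2;4;2;10m [38;2;4;2;10m[48;2;4;2;10m [38;2;4;2;10m[48;2;4;2;10m [38;2;4;2;10m[48;2;4;2;10m [38;2;4;2;10m[48;2;4;2;10m [38;2;4;2;10m[48;2;5;2;12m▌[38;2;37;8;66m[48;2;4;2;10m▌[38;2;4;2;10m[48;2;4;2;10m [0m
</frame>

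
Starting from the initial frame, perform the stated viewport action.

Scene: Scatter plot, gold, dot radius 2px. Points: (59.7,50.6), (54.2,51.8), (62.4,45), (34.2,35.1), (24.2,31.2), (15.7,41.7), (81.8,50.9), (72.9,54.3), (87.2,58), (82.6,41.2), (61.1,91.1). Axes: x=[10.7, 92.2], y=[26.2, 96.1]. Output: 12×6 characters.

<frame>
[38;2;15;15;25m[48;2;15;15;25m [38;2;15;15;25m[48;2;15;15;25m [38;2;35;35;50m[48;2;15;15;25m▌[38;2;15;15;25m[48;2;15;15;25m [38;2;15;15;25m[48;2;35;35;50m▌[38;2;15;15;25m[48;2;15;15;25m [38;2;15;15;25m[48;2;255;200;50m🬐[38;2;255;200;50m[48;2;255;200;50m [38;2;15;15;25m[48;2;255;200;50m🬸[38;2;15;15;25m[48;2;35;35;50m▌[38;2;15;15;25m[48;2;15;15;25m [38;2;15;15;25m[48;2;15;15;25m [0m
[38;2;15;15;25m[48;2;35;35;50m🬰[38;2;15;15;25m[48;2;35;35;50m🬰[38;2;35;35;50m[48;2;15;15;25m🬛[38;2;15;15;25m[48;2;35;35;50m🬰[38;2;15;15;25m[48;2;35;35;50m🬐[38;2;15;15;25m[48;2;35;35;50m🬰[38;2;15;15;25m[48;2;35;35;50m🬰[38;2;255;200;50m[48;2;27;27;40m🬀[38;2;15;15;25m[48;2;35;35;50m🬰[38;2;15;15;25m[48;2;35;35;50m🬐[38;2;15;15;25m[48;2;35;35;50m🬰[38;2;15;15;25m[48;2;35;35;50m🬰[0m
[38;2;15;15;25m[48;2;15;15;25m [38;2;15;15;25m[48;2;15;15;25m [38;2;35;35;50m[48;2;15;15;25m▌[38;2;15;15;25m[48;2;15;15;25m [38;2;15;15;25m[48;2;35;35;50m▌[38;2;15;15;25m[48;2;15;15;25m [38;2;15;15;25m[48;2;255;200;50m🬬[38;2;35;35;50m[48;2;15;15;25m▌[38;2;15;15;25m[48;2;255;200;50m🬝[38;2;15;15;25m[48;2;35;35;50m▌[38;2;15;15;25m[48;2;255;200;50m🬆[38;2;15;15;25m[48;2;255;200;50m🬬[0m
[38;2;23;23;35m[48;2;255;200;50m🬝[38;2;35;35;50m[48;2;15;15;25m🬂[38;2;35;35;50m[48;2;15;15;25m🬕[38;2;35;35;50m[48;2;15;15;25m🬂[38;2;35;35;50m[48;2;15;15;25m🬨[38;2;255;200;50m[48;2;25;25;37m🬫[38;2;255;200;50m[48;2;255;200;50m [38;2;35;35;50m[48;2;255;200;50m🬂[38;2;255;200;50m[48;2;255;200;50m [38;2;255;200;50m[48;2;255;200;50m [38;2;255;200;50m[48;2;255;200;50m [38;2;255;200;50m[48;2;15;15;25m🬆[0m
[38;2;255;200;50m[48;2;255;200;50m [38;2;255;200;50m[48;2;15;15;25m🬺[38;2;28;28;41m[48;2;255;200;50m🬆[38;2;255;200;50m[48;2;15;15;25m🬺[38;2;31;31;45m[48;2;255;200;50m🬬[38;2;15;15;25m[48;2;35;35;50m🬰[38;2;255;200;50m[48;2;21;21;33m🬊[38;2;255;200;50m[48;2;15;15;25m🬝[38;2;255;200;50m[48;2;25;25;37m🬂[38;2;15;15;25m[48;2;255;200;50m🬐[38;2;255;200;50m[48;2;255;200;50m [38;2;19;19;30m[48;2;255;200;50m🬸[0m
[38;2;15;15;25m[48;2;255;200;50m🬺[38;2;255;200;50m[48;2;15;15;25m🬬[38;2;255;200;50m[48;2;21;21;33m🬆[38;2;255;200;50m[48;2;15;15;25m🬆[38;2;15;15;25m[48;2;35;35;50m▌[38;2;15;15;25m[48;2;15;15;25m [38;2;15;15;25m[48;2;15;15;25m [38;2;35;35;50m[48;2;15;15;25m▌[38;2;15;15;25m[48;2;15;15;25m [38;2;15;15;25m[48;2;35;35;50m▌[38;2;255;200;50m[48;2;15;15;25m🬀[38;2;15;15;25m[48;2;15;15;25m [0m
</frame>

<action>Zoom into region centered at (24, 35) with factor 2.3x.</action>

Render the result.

<frame>
[38;2;15;15;25m[48;2;15;15;25m [38;2;15;15;25m[48;2;15;15;25m [38;2;35;35;50m[48;2;15;15;25m▌[38;2;15;15;25m[48;2;255;200;50m🬬[38;2;15;15;25m[48;2;35;35;50m▌[38;2;15;15;25m[48;2;15;15;25m [38;2;15;15;25m[48;2;15;15;25m [38;2;35;35;50m[48;2;15;15;25m▌[38;2;15;15;25m[48;2;15;15;25m [38;2;15;15;25m[48;2;35;35;50m▌[38;2;15;15;25m[48;2;15;15;25m [38;2;15;15;25m[48;2;15;15;25m [0m
[38;2;15;15;25m[48;2;35;35;50m🬰[38;2;15;15;25m[48;2;35;35;50m🬰[38;2;35;35;50m[48;2;255;200;50m🬐[38;2;255;200;50m[48;2;255;200;50m [38;2;27;27;40m[48;2;255;200;50m🬸[38;2;15;15;25m[48;2;35;35;50m🬰[38;2;15;15;25m[48;2;35;35;50m🬰[38;2;35;35;50m[48;2;15;15;25m🬛[38;2;15;15;25m[48;2;35;35;50m🬰[38;2;15;15;25m[48;2;35;35;50m🬐[38;2;15;15;25m[48;2;35;35;50m🬰[38;2;15;15;25m[48;2;35;35;50m🬰[0m
[38;2;15;15;25m[48;2;15;15;25m [38;2;15;15;25m[48;2;15;15;25m [38;2;35;35;50m[48;2;15;15;25m▌[38;2;255;200;50m[48;2;15;15;25m🬀[38;2;15;15;25m[48;2;35;35;50m▌[38;2;15;15;25m[48;2;255;200;50m🬝[38;2;15;15;25m[48;2;15;15;25m [38;2;35;35;50m[48;2;15;15;25m▌[38;2;15;15;25m[48;2;255;200;50m🬆[38;2;255;200;50m[48;2;35;35;50m🬺[38;2;15;15;25m[48;2;255;200;50m🬬[38;2;15;15;25m[48;2;15;15;25m [0m
[38;2;35;35;50m[48;2;15;15;25m🬂[38;2;35;35;50m[48;2;15;15;25m🬂[38;2;35;35;50m[48;2;15;15;25m🬕[38;2;35;35;50m[48;2;15;15;25m🬂[38;2;27;27;40m[48;2;255;200;50m🬴[38;2;255;200;50m[48;2;255;200;50m [38;2;255;200;50m[48;2;25;25;37m🬛[38;2;35;35;50m[48;2;15;15;25m🬕[38;2;255;200;50m[48;2;19;19;30m🬁[38;2;255;200;50m[48;2;28;28;41m🬆[38;2;35;35;50m[48;2;15;15;25m🬂[38;2;35;35;50m[48;2;15;15;25m🬂[0m
[38;2;15;15;25m[48;2;35;35;50m🬰[38;2;15;15;25m[48;2;35;35;50m🬰[38;2;35;35;50m[48;2;15;15;25m🬛[38;2;15;15;25m[48;2;35;35;50m🬰[38;2;15;15;25m[48;2;35;35;50m🬐[38;2;23;23;35m[48;2;255;200;50m🬺[38;2;15;15;25m[48;2;35;35;50m🬰[38;2;35;35;50m[48;2;15;15;25m🬛[38;2;15;15;25m[48;2;35;35;50m🬰[38;2;15;15;25m[48;2;35;35;50m🬐[38;2;15;15;25m[48;2;35;35;50m🬰[38;2;15;15;25m[48;2;35;35;50m🬰[0m
[38;2;15;15;25m[48;2;15;15;25m [38;2;15;15;25m[48;2;15;15;25m [38;2;35;35;50m[48;2;15;15;25m▌[38;2;15;15;25m[48;2;15;15;25m [38;2;15;15;25m[48;2;35;35;50m▌[38;2;15;15;25m[48;2;15;15;25m [38;2;15;15;25m[48;2;15;15;25m [38;2;35;35;50m[48;2;15;15;25m▌[38;2;15;15;25m[48;2;15;15;25m [38;2;15;15;25m[48;2;35;35;50m▌[38;2;15;15;25m[48;2;15;15;25m [38;2;15;15;25m[48;2;15;15;25m [0m
</frame>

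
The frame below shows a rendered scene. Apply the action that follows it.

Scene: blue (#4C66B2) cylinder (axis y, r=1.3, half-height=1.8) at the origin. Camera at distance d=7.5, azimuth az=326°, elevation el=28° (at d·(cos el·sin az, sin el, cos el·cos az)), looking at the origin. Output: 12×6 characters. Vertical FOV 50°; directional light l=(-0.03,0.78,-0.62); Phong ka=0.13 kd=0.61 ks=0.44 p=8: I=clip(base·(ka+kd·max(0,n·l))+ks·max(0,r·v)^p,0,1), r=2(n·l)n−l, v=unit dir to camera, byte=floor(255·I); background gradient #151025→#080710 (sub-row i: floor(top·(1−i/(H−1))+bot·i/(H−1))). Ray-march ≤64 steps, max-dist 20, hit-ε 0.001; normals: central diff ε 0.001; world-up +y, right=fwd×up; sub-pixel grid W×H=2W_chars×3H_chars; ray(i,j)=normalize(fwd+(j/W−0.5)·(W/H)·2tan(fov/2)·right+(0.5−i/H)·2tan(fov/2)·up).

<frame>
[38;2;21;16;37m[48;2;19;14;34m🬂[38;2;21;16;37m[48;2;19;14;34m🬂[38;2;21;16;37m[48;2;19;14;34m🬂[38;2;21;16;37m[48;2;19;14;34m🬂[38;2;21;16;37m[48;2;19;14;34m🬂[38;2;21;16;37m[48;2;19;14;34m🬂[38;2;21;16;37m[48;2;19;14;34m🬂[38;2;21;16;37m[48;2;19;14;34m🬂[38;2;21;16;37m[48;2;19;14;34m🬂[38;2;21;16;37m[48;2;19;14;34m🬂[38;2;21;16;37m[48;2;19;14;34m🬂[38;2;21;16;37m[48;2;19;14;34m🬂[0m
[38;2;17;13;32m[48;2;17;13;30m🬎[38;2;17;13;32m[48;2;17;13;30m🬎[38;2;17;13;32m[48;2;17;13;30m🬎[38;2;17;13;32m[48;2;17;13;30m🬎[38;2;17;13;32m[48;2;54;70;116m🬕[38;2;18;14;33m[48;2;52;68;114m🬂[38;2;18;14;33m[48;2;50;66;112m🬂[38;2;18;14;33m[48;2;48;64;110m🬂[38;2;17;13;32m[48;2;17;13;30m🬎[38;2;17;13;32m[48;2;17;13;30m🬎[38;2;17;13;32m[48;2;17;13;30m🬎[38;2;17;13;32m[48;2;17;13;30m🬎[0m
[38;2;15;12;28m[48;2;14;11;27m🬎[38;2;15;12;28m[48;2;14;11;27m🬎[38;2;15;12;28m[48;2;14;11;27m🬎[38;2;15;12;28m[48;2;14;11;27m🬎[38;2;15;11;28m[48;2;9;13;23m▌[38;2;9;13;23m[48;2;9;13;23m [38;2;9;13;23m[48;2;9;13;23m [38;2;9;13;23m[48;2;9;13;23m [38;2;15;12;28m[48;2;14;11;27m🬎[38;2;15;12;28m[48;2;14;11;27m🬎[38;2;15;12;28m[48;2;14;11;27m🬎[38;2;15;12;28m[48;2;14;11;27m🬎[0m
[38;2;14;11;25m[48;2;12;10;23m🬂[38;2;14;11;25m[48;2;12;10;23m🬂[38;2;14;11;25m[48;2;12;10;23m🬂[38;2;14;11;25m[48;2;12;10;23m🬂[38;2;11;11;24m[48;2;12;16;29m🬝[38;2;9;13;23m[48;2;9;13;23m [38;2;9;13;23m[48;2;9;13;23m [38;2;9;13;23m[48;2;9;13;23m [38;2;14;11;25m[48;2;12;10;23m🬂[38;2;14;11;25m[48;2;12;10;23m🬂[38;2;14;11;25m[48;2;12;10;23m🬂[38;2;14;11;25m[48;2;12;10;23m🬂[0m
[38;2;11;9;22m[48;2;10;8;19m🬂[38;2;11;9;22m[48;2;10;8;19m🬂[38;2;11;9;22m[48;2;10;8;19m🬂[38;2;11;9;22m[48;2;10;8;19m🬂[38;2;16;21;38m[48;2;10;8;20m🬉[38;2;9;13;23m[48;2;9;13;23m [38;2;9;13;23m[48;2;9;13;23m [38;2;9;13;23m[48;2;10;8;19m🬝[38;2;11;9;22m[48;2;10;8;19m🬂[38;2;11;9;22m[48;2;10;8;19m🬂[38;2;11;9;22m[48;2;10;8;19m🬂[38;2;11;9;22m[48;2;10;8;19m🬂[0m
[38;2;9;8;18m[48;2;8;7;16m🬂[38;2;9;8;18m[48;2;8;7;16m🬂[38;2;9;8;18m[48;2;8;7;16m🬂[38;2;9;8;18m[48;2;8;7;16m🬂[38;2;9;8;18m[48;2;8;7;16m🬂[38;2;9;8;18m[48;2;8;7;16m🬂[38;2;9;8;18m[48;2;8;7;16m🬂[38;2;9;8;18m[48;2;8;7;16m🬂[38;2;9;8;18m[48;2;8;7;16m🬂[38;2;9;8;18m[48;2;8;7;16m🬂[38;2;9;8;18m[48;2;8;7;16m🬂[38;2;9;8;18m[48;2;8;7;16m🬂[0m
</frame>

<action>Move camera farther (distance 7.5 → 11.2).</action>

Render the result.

<frame>
[38;2;21;16;37m[48;2;19;14;34m🬂[38;2;21;16;37m[48;2;19;14;34m🬂[38;2;21;16;37m[48;2;19;14;34m🬂[38;2;21;16;37m[48;2;19;14;34m🬂[38;2;21;16;37m[48;2;19;14;34m🬂[38;2;21;16;37m[48;2;19;14;34m🬂[38;2;21;16;37m[48;2;19;14;34m🬂[38;2;21;16;37m[48;2;19;14;34m🬂[38;2;21;16;37m[48;2;19;14;34m🬂[38;2;21;16;37m[48;2;19;14;34m🬂[38;2;21;16;37m[48;2;19;14;34m🬂[38;2;21;16;37m[48;2;19;14;34m🬂[0m
[38;2;17;13;32m[48;2;17;13;30m🬎[38;2;17;13;32m[48;2;17;13;30m🬎[38;2;17;13;32m[48;2;17;13;30m🬎[38;2;17;13;32m[48;2;17;13;30m🬎[38;2;17;13;32m[48;2;17;13;30m🬎[38;2;17;13;32m[48;2;17;13;30m🬎[38;2;17;13;32m[48;2;17;13;30m🬎[38;2;17;13;32m[48;2;17;13;30m🬎[38;2;17;13;32m[48;2;17;13;30m🬎[38;2;17;13;32m[48;2;17;13;30m🬎[38;2;17;13;32m[48;2;17;13;30m🬎[38;2;17;13;32m[48;2;17;13;30m🬎[0m
[38;2;15;12;28m[48;2;14;11;27m🬎[38;2;15;12;28m[48;2;14;11;27m🬎[38;2;15;12;28m[48;2;14;11;27m🬎[38;2;15;12;28m[48;2;14;11;27m🬎[38;2;15;12;28m[48;2;14;11;27m🬎[38;2;57;73;119m[48;2;9;13;23m🬂[38;2;53;69;115m[48;2;9;13;23m🬂[38;2;51;67;113m[48;2;12;12;26m🬀[38;2;15;12;28m[48;2;14;11;27m🬎[38;2;15;12;28m[48;2;14;11;27m🬎[38;2;15;12;28m[48;2;14;11;27m🬎[38;2;15;12;28m[48;2;14;11;27m🬎[0m
[38;2;14;11;25m[48;2;12;10;23m🬂[38;2;14;11;25m[48;2;12;10;23m🬂[38;2;14;11;25m[48;2;12;10;23m🬂[38;2;14;11;25m[48;2;12;10;23m🬂[38;2;14;11;25m[48;2;12;10;23m🬂[38;2;9;13;23m[48;2;13;17;31m🬨[38;2;9;13;23m[48;2;9;13;23m [38;2;9;13;23m[48;2;13;10;24m▌[38;2;14;11;25m[48;2;12;10;23m🬂[38;2;14;11;25m[48;2;12;10;23m🬂[38;2;14;11;25m[48;2;12;10;23m🬂[38;2;14;11;25m[48;2;12;10;23m🬂[0m
[38;2;11;9;22m[48;2;10;8;19m🬂[38;2;11;9;22m[48;2;10;8;19m🬂[38;2;11;9;22m[48;2;10;8;19m🬂[38;2;11;9;22m[48;2;10;8;19m🬂[38;2;11;9;22m[48;2;10;8;19m🬂[38;2;16;22;39m[48;2;10;9;20m🬀[38;2;9;13;23m[48;2;10;8;19m🬂[38;2;9;13;23m[48;2;10;8;20m🬀[38;2;11;9;22m[48;2;10;8;19m🬂[38;2;11;9;22m[48;2;10;8;19m🬂[38;2;11;9;22m[48;2;10;8;19m🬂[38;2;11;9;22m[48;2;10;8;19m🬂[0m
[38;2;9;8;18m[48;2;8;7;16m🬂[38;2;9;8;18m[48;2;8;7;16m🬂[38;2;9;8;18m[48;2;8;7;16m🬂[38;2;9;8;18m[48;2;8;7;16m🬂[38;2;9;8;18m[48;2;8;7;16m🬂[38;2;9;8;18m[48;2;8;7;16m🬂[38;2;9;8;18m[48;2;8;7;16m🬂[38;2;9;8;18m[48;2;8;7;16m🬂[38;2;9;8;18m[48;2;8;7;16m🬂[38;2;9;8;18m[48;2;8;7;16m🬂[38;2;9;8;18m[48;2;8;7;16m🬂[38;2;9;8;18m[48;2;8;7;16m🬂[0m
</frame>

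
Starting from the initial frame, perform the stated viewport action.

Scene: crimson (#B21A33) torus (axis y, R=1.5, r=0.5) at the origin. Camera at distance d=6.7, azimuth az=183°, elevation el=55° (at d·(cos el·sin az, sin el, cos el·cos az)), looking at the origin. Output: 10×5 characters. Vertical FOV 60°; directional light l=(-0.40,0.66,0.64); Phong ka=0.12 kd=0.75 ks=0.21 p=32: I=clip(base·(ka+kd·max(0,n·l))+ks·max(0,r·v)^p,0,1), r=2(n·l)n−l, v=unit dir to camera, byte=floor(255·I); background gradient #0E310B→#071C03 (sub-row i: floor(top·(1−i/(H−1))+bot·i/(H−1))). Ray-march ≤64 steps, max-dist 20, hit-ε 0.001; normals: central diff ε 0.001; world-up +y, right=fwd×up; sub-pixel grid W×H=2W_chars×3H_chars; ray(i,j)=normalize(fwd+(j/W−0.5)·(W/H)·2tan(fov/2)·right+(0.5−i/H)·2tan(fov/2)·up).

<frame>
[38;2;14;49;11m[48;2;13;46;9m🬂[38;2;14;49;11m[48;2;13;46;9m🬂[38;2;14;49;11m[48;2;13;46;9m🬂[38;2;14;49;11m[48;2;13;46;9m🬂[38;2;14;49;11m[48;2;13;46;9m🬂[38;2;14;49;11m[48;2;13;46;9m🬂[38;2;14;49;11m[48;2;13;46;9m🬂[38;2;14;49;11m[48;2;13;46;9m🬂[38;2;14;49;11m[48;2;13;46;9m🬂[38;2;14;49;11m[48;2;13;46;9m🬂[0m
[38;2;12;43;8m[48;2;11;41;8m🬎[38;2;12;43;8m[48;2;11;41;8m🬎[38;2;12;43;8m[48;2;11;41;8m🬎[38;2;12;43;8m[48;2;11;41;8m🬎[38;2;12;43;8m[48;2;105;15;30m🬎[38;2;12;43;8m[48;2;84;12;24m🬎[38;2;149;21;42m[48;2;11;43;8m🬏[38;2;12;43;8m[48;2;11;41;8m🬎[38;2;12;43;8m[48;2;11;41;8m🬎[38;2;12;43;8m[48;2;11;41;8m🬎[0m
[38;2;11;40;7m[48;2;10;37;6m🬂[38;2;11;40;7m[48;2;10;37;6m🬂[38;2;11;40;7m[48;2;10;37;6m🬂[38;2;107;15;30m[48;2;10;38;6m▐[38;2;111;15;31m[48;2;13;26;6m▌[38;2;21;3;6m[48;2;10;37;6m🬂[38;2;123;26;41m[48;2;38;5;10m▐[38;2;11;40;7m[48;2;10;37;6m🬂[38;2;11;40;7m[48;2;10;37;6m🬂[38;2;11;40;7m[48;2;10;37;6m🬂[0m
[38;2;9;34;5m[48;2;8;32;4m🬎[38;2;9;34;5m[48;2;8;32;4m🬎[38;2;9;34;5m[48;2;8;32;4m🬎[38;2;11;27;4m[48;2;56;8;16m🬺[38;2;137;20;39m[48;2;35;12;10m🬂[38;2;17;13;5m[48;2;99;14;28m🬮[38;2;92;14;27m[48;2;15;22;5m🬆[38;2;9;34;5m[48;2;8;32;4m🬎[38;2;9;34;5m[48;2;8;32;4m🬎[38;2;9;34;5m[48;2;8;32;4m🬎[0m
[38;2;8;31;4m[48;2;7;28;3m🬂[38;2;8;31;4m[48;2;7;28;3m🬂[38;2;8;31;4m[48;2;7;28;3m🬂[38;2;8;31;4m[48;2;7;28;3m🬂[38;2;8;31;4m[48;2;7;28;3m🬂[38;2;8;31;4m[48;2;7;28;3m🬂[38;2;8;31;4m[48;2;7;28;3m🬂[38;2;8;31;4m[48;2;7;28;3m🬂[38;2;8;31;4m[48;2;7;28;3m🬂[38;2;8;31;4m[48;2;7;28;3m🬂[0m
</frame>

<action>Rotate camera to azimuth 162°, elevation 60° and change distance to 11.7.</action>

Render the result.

<frame>
[38;2;14;49;11m[48;2;13;46;9m🬂[38;2;14;49;11m[48;2;13;46;9m🬂[38;2;14;49;11m[48;2;13;46;9m🬂[38;2;14;49;11m[48;2;13;46;9m🬂[38;2;14;49;11m[48;2;13;46;9m🬂[38;2;14;49;11m[48;2;13;46;9m🬂[38;2;14;49;11m[48;2;13;46;9m🬂[38;2;14;49;11m[48;2;13;46;9m🬂[38;2;14;49;11m[48;2;13;46;9m🬂[38;2;14;49;11m[48;2;13;46;9m🬂[0m
[38;2;12;43;8m[48;2;11;41;8m🬎[38;2;12;43;8m[48;2;11;41;8m🬎[38;2;12;43;8m[48;2;11;41;8m🬎[38;2;12;43;8m[48;2;11;41;8m🬎[38;2;12;43;8m[48;2;11;41;8m🬎[38;2;12;43;8m[48;2;11;41;8m🬎[38;2;12;43;8m[48;2;11;41;8m🬎[38;2;12;43;8m[48;2;11;41;8m🬎[38;2;12;43;8m[48;2;11;41;8m🬎[38;2;12;43;8m[48;2;11;41;8m🬎[0m
[38;2;11;40;7m[48;2;10;37;6m🬂[38;2;11;40;7m[48;2;10;37;6m🬂[38;2;11;40;7m[48;2;10;37;6m🬂[38;2;11;40;7m[48;2;10;37;6m🬂[38;2;26;16;8m[48;2;115;16;33m🬗[38;2;133;36;52m[48;2;27;22;9m🬠[38;2;95;13;27m[48;2;10;38;6m🬓[38;2;11;40;7m[48;2;10;37;6m🬂[38;2;11;40;7m[48;2;10;37;6m🬂[38;2;11;40;7m[48;2;10;37;6m🬂[0m
[38;2;9;34;5m[48;2;8;32;4m🬎[38;2;9;34;5m[48;2;8;32;4m🬎[38;2;9;34;5m[48;2;8;32;4m🬎[38;2;9;34;5m[48;2;8;32;4m🬎[38;2;8;33;4m[48;2;26;3;7m🬺[38;2;55;7;15m[48;2;8;33;4m🬂[38;2;9;34;5m[48;2;8;32;4m🬎[38;2;9;34;5m[48;2;8;32;4m🬎[38;2;9;34;5m[48;2;8;32;4m🬎[38;2;9;34;5m[48;2;8;32;4m🬎[0m
[38;2;8;31;4m[48;2;7;28;3m🬂[38;2;8;31;4m[48;2;7;28;3m🬂[38;2;8;31;4m[48;2;7;28;3m🬂[38;2;8;31;4m[48;2;7;28;3m🬂[38;2;8;31;4m[48;2;7;28;3m🬂[38;2;8;31;4m[48;2;7;28;3m🬂[38;2;8;31;4m[48;2;7;28;3m🬂[38;2;8;31;4m[48;2;7;28;3m🬂[38;2;8;31;4m[48;2;7;28;3m🬂[38;2;8;31;4m[48;2;7;28;3m🬂[0m
</frame>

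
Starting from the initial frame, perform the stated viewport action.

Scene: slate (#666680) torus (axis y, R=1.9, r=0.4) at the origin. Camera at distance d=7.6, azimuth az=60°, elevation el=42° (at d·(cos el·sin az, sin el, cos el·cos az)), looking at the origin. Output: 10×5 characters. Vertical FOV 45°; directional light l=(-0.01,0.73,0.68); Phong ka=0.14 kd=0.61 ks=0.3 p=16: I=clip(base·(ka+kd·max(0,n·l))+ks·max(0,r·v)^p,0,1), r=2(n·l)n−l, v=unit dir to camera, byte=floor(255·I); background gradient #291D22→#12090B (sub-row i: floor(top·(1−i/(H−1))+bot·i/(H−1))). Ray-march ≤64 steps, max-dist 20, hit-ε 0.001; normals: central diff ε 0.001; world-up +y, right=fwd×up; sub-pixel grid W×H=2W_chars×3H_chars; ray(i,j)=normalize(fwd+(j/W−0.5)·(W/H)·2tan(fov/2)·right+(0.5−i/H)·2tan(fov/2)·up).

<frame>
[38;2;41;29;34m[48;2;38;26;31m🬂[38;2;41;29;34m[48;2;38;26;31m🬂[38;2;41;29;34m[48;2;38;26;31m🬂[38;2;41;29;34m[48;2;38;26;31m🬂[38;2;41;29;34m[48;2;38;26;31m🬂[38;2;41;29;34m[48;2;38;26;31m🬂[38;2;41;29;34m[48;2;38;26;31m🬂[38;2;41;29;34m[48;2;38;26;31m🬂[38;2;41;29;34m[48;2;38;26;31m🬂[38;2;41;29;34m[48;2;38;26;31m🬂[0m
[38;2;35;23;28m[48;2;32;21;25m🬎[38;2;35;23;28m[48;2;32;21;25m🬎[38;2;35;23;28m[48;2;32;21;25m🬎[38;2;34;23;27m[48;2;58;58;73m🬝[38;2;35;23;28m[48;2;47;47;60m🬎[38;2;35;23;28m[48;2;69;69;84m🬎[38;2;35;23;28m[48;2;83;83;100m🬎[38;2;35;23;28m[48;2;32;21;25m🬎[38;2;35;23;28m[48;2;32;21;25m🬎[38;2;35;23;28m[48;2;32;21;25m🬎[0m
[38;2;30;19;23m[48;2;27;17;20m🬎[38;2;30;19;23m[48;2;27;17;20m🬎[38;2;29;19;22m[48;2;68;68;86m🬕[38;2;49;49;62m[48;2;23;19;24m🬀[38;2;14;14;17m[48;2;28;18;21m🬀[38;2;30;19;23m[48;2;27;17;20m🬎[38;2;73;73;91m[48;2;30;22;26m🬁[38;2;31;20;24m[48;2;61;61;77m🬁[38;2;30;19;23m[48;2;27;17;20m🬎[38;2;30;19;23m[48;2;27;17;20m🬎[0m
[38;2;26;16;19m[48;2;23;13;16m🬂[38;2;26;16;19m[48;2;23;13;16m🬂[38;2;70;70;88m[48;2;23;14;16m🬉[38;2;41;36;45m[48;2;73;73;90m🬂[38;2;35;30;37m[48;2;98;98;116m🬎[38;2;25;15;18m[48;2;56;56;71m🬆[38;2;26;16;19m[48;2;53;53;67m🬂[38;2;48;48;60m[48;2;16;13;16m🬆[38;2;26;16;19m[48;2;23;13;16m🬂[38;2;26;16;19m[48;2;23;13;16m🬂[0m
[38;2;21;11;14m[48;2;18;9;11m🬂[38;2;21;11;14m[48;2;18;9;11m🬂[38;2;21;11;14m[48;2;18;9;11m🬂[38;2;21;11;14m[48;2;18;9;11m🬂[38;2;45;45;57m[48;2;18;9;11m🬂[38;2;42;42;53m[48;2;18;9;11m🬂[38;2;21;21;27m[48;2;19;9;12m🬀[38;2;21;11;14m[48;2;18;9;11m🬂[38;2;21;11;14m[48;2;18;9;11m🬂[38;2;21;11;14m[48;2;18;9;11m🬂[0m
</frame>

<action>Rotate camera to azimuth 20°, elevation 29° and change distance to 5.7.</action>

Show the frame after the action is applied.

<frame>
[38;2;41;29;34m[48;2;38;26;31m🬂[38;2;41;29;34m[48;2;38;26;31m🬂[38;2;41;29;34m[48;2;38;26;31m🬂[38;2;41;29;34m[48;2;38;26;31m🬂[38;2;41;29;34m[48;2;38;26;31m🬂[38;2;41;29;34m[48;2;38;26;31m🬂[38;2;41;29;34m[48;2;38;26;31m🬂[38;2;41;29;34m[48;2;38;26;31m🬂[38;2;41;29;34m[48;2;38;26;31m🬂[38;2;41;29;34m[48;2;38;26;31m🬂[0m
[38;2;35;23;28m[48;2;32;21;25m🬎[38;2;35;23;28m[48;2;32;21;25m🬎[38;2;35;23;28m[48;2;32;21;25m🬎[38;2;35;23;28m[48;2;62;62;77m🬎[38;2;35;23;28m[48;2;69;69;87m🬎[38;2;35;23;28m[48;2;128;128;146m🬎[38;2;35;23;28m[48;2;77;77;96m🬎[38;2;65;65;81m[48;2;34;23;27m🬏[38;2;35;23;28m[48;2;32;21;25m🬎[38;2;35;23;28m[48;2;32;21;25m🬎[0m
[38;2;30;19;23m[48;2;27;17;20m🬎[38;2;29;19;22m[48;2;66;66;83m🬕[38;2;52;52;65m[48;2;17;17;22m🬕[38;2;38;38;47m[48;2;24;16;19m🬂[38;2;30;30;38m[48;2;28;18;21m🬂[38;2;32;32;40m[48;2;28;18;21m🬂[38;2;52;52;65m[48;2;28;18;21m🬂[38;2;58;58;74m[48;2;27;24;29m🬊[38;2;31;20;24m[48;2;57;57;71m🬁[38;2;30;19;23m[48;2;27;17;20m🬎[0m
[38;2;26;16;19m[48;2;23;13;16m🬂[38;2;70;70;88m[48;2;23;14;16m🬉[38;2;55;55;69m[48;2;71;71;89m🬁[38;2;26;16;19m[48;2;77;77;96m🬂[38;2;35;28;34m[48;2;76;76;94m🬊[38;2;26;16;19m[48;2;63;63;79m🬂[38;2;26;16;19m[48;2;65;65;82m🬂[38;2;26;16;19m[48;2;63;63;79m🬀[38;2;56;56;70m[48;2;22;13;15m🬝[38;2;26;16;19m[48;2;23;13;16m🬂[0m
[38;2;21;11;14m[48;2;18;9;11m🬂[38;2;21;11;14m[48;2;18;9;11m🬂[38;2;57;57;72m[48;2;19;9;12m🬁[38;2;59;59;74m[48;2;18;9;11m🬊[38;2;64;64;79m[48;2;18;9;11m🬎[38;2;62;62;78m[48;2;18;9;11m🬎[38;2;58;58;73m[48;2;23;17;21m🬆[38;2;49;49;62m[48;2;18;9;11m🬂[38;2;21;11;14m[48;2;18;9;11m🬂[38;2;21;11;14m[48;2;18;9;11m🬂[0m
</frame>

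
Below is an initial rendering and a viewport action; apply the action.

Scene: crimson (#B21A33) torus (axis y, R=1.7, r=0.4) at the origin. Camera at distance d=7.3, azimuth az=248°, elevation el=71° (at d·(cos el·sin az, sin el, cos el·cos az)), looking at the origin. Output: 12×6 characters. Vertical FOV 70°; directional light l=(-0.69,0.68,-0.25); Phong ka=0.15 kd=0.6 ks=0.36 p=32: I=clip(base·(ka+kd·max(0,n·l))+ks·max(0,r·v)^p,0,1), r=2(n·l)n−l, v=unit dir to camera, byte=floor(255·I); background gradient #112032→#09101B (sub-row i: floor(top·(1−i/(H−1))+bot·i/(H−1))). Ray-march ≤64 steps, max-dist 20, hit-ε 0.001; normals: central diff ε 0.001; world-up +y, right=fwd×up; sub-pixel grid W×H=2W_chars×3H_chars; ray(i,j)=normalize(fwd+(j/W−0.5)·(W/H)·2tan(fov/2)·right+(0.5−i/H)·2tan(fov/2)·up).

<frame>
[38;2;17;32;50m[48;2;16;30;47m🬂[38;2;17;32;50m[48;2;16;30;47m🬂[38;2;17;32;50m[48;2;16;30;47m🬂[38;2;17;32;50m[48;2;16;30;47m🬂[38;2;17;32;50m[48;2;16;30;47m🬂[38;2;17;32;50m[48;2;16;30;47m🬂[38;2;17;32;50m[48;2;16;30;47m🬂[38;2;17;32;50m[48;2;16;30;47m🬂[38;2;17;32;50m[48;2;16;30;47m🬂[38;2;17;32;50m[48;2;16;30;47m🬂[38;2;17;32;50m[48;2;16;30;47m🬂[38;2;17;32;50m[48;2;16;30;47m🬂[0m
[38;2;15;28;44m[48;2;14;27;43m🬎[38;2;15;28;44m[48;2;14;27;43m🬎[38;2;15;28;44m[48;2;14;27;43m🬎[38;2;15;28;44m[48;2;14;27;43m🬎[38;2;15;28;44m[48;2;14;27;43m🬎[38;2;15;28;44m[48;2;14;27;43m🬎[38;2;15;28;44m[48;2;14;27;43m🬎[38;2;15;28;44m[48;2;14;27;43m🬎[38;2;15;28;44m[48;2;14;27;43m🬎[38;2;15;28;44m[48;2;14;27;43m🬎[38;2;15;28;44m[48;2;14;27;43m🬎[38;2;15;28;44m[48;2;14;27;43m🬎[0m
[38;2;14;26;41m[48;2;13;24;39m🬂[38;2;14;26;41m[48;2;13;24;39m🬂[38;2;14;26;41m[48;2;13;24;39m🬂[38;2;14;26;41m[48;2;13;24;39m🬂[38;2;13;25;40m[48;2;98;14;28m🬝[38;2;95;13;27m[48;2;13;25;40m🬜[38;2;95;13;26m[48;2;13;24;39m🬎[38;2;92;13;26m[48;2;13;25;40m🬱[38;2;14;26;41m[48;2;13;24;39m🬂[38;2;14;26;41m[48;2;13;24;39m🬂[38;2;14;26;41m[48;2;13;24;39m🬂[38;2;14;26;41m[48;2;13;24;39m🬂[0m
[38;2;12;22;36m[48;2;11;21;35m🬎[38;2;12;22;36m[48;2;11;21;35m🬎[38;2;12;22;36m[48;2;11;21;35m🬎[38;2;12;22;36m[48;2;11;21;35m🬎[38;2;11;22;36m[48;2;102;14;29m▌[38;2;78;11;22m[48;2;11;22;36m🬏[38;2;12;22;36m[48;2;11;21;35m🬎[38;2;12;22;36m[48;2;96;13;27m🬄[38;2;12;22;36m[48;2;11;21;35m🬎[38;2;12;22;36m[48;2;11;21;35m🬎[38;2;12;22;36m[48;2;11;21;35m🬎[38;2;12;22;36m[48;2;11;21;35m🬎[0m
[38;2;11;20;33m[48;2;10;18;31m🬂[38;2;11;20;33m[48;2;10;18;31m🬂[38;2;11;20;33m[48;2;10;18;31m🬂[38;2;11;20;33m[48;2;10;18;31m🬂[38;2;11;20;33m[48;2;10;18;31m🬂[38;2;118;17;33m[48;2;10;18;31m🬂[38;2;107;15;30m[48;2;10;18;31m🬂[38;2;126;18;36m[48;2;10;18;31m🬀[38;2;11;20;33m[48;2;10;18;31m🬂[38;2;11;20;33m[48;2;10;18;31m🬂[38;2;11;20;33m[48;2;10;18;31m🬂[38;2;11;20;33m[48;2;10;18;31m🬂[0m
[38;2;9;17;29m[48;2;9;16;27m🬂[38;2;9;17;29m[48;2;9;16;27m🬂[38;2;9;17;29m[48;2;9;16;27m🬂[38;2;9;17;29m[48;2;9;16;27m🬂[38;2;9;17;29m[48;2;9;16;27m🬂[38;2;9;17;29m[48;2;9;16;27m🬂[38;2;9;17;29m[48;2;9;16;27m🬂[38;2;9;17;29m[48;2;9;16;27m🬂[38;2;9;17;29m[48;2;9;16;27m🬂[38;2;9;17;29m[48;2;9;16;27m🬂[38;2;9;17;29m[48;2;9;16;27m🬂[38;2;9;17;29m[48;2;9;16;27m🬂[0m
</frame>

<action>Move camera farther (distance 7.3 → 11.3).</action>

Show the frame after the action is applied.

<frame>
[38;2;17;32;50m[48;2;16;30;47m🬂[38;2;17;32;50m[48;2;16;30;47m🬂[38;2;17;32;50m[48;2;16;30;47m🬂[38;2;17;32;50m[48;2;16;30;47m🬂[38;2;17;32;50m[48;2;16;30;47m🬂[38;2;17;32;50m[48;2;16;30;47m🬂[38;2;17;32;50m[48;2;16;30;47m🬂[38;2;17;32;50m[48;2;16;30;47m🬂[38;2;17;32;50m[48;2;16;30;47m🬂[38;2;17;32;50m[48;2;16;30;47m🬂[38;2;17;32;50m[48;2;16;30;47m🬂[38;2;17;32;50m[48;2;16;30;47m🬂[0m
[38;2;15;28;44m[48;2;14;27;43m🬎[38;2;15;28;44m[48;2;14;27;43m🬎[38;2;15;28;44m[48;2;14;27;43m🬎[38;2;15;28;44m[48;2;14;27;43m🬎[38;2;15;28;44m[48;2;14;27;43m🬎[38;2;15;28;44m[48;2;14;27;43m🬎[38;2;15;28;44m[48;2;14;27;43m🬎[38;2;15;28;44m[48;2;14;27;43m🬎[38;2;15;28;44m[48;2;14;27;43m🬎[38;2;15;28;44m[48;2;14;27;43m🬎[38;2;15;28;44m[48;2;14;27;43m🬎[38;2;15;28;44m[48;2;14;27;43m🬎[0m
[38;2;14;26;41m[48;2;13;24;39m🬂[38;2;14;26;41m[48;2;13;24;39m🬂[38;2;14;26;41m[48;2;13;24;39m🬂[38;2;14;26;41m[48;2;13;24;39m🬂[38;2;14;26;41m[48;2;13;24;39m🬂[38;2;13;25;40m[48;2;78;11;22m🬎[38;2;87;12;25m[48;2;13;25;40m🬢[38;2;13;25;40m[48;2;68;9;19m🬬[38;2;14;26;41m[48;2;13;24;39m🬂[38;2;14;26;41m[48;2;13;24;39m🬂[38;2;14;26;41m[48;2;13;24;39m🬂[38;2;14;26;41m[48;2;13;24;39m🬂[0m
[38;2;12;22;36m[48;2;11;21;35m🬎[38;2;12;22;36m[48;2;11;21;35m🬎[38;2;12;22;36m[48;2;11;21;35m🬎[38;2;12;22;36m[48;2;11;21;35m🬎[38;2;12;22;36m[48;2;11;21;35m🬎[38;2;11;22;36m[48;2;111;15;31m🬘[38;2;12;22;36m[48;2;133;26;44m🬎[38;2;104;15;29m[48;2;11;21;35m🬄[38;2;12;22;36m[48;2;11;21;35m🬎[38;2;12;22;36m[48;2;11;21;35m🬎[38;2;12;22;36m[48;2;11;21;35m🬎[38;2;12;22;36m[48;2;11;21;35m🬎[0m
[38;2;11;20;33m[48;2;10;18;31m🬂[38;2;11;20;33m[48;2;10;18;31m🬂[38;2;11;20;33m[48;2;10;18;31m🬂[38;2;11;20;33m[48;2;10;18;31m🬂[38;2;11;20;33m[48;2;10;18;31m🬂[38;2;11;20;33m[48;2;10;18;31m🬂[38;2;11;20;33m[48;2;10;18;31m🬂[38;2;11;20;33m[48;2;10;18;31m🬂[38;2;11;20;33m[48;2;10;18;31m🬂[38;2;11;20;33m[48;2;10;18;31m🬂[38;2;11;20;33m[48;2;10;18;31m🬂[38;2;11;20;33m[48;2;10;18;31m🬂[0m
[38;2;9;17;29m[48;2;9;16;27m🬂[38;2;9;17;29m[48;2;9;16;27m🬂[38;2;9;17;29m[48;2;9;16;27m🬂[38;2;9;17;29m[48;2;9;16;27m🬂[38;2;9;17;29m[48;2;9;16;27m🬂[38;2;9;17;29m[48;2;9;16;27m🬂[38;2;9;17;29m[48;2;9;16;27m🬂[38;2;9;17;29m[48;2;9;16;27m🬂[38;2;9;17;29m[48;2;9;16;27m🬂[38;2;9;17;29m[48;2;9;16;27m🬂[38;2;9;17;29m[48;2;9;16;27m🬂[38;2;9;17;29m[48;2;9;16;27m🬂[0m
</frame>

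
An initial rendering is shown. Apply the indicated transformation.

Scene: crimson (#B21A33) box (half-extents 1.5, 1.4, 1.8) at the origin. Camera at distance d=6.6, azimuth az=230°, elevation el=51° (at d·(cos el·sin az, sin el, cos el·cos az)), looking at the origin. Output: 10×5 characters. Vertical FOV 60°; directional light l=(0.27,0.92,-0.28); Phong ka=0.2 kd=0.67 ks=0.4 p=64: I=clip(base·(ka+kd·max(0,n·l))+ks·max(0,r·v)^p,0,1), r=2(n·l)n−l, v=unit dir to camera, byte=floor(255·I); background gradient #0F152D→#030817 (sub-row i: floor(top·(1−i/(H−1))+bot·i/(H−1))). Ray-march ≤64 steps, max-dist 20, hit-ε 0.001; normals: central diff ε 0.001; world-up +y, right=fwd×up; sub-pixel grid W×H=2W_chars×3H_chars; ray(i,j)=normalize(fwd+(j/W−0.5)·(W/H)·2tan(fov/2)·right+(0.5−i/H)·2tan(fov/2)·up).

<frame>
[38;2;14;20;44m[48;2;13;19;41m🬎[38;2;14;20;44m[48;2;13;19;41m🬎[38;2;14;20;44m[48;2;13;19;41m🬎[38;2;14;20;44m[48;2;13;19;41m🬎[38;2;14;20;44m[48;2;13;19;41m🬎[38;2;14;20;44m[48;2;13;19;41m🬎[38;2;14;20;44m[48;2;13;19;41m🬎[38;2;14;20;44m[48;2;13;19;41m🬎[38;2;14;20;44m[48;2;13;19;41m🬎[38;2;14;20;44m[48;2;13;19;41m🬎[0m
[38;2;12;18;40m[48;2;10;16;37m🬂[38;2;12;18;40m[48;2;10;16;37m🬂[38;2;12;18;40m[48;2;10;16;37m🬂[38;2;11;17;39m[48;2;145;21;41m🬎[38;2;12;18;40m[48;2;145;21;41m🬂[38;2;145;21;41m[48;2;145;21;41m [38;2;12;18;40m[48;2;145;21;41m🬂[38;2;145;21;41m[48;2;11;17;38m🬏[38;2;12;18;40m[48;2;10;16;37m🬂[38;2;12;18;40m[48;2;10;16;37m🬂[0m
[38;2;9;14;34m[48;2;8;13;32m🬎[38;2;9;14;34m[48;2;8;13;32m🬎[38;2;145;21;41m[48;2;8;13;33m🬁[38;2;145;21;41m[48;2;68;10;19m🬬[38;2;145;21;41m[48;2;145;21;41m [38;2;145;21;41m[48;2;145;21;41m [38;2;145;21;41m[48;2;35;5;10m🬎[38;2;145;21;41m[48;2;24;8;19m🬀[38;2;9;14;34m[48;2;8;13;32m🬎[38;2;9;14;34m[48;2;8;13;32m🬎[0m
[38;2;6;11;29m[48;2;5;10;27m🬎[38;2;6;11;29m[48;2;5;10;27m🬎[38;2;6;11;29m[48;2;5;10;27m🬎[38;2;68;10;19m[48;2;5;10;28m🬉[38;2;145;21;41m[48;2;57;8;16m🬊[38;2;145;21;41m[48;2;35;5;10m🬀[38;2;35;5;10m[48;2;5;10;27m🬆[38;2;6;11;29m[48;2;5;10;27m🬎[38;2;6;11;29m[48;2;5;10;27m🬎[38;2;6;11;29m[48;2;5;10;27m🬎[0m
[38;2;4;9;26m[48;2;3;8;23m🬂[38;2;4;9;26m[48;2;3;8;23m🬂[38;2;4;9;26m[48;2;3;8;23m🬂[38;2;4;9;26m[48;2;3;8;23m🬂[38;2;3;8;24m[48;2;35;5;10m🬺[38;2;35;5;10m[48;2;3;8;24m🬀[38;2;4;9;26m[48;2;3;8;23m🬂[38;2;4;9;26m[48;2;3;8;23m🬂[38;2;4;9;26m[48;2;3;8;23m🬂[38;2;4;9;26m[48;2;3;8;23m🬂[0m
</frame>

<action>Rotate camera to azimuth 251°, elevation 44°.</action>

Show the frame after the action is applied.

<frame>
[38;2;14;20;44m[48;2;13;19;41m🬎[38;2;14;20;44m[48;2;13;19;41m🬎[38;2;14;20;44m[48;2;13;19;41m🬎[38;2;14;20;44m[48;2;13;19;41m🬎[38;2;14;20;44m[48;2;13;19;41m🬎[38;2;14;20;44m[48;2;13;19;41m🬎[38;2;14;20;44m[48;2;13;19;41m🬎[38;2;14;20;44m[48;2;13;19;41m🬎[38;2;14;20;44m[48;2;13;19;41m🬎[38;2;14;20;44m[48;2;13;19;41m🬎[0m
[38;2;12;18;40m[48;2;10;16;37m🬂[38;2;12;18;40m[48;2;10;16;37m🬂[38;2;12;18;40m[48;2;10;16;37m🬂[38;2;11;17;39m[48;2;145;21;41m🬆[38;2;12;18;40m[48;2;145;21;41m🬂[38;2;12;18;40m[48;2;145;21;41m🬂[38;2;12;18;40m[48;2;145;21;41m🬂[38;2;145;21;41m[48;2;11;17;38m🬏[38;2;12;18;40m[48;2;10;16;37m🬂[38;2;12;18;40m[48;2;10;16;37m🬂[0m
[38;2;9;14;34m[48;2;8;13;32m🬎[38;2;9;14;34m[48;2;8;13;32m🬎[38;2;9;14;34m[48;2;8;13;32m🬎[38;2;145;21;41m[48;2;8;13;32m🬬[38;2;145;21;41m[48;2;145;21;41m [38;2;145;21;41m[48;2;35;5;10m🬎[38;2;145;21;41m[48;2;35;5;10m🬎[38;2;145;21;41m[48;2;35;5;10m🬂[38;2;9;14;34m[48;2;8;13;32m🬎[38;2;9;14;34m[48;2;8;13;32m🬎[0m
[38;2;6;11;29m[48;2;5;10;27m🬎[38;2;6;11;29m[48;2;5;10;27m🬎[38;2;6;11;29m[48;2;5;10;27m🬎[38;2;35;5;10m[48;2;6;11;28m▐[38;2;35;5;10m[48;2;35;5;10m [38;2;35;5;10m[48;2;35;5;10m [38;2;35;5;10m[48;2;5;10;27m🬝[38;2;35;5;10m[48;2;5;10;28m🬄[38;2;6;11;29m[48;2;5;10;27m🬎[38;2;6;11;29m[48;2;5;10;27m🬎[0m
[38;2;4;9;26m[48;2;3;8;23m🬂[38;2;4;9;26m[48;2;3;8;23m🬂[38;2;4;9;26m[48;2;3;8;23m🬂[38;2;4;9;26m[48;2;3;8;23m🬂[38;2;35;5;10m[48;2;3;8;23m🬂[38;2;4;9;26m[48;2;3;8;23m🬂[38;2;4;9;26m[48;2;3;8;23m🬂[38;2;4;9;26m[48;2;3;8;23m🬂[38;2;4;9;26m[48;2;3;8;23m🬂[38;2;4;9;26m[48;2;3;8;23m🬂[0m
</frame>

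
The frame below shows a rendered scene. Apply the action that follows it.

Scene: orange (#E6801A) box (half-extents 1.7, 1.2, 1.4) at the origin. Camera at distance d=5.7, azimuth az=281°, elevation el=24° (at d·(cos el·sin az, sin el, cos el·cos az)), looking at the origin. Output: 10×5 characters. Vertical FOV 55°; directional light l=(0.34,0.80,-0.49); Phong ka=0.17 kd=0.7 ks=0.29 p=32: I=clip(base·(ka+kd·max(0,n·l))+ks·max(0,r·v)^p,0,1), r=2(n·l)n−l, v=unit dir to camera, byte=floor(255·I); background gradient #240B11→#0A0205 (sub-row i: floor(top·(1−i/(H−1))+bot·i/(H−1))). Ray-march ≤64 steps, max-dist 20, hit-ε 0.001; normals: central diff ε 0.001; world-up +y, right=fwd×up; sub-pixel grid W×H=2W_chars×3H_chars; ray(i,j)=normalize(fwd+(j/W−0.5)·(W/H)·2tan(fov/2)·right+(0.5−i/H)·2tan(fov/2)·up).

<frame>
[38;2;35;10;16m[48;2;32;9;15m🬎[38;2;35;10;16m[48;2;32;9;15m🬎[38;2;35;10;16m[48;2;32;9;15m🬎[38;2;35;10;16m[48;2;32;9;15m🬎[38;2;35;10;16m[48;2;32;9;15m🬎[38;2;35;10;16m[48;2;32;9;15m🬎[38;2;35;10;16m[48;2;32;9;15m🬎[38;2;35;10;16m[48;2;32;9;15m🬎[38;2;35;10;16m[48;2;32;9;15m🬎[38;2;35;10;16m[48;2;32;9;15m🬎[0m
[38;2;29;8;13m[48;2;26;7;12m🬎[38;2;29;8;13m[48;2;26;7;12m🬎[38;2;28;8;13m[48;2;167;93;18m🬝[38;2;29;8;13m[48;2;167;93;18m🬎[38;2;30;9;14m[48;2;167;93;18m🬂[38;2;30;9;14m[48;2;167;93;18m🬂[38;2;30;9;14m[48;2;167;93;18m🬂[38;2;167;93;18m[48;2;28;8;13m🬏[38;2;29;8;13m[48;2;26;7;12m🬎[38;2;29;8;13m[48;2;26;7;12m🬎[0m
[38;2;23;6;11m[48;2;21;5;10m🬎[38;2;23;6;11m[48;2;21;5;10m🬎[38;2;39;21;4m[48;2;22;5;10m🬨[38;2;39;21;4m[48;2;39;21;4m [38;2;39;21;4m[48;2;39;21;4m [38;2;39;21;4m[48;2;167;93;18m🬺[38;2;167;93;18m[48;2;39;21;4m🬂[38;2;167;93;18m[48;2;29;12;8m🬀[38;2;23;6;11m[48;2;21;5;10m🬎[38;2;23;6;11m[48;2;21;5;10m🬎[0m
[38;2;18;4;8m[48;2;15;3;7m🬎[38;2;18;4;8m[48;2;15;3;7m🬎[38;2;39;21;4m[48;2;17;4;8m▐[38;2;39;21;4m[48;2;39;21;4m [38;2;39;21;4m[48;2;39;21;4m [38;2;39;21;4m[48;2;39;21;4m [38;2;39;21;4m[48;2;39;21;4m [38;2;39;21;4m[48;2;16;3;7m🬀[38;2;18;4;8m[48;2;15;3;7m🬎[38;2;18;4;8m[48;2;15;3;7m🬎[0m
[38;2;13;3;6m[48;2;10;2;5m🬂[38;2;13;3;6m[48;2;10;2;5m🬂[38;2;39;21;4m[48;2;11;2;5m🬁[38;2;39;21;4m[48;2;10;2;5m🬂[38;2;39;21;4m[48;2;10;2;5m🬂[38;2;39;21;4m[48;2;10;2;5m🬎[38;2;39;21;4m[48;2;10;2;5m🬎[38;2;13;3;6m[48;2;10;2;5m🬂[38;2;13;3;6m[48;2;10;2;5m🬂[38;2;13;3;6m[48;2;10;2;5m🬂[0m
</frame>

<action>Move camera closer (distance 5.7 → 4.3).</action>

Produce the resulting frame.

<frame>
[38;2;35;10;16m[48;2;32;9;15m🬎[38;2;35;10;16m[48;2;32;9;15m🬎[38;2;35;10;16m[48;2;32;9;15m🬎[38;2;35;10;16m[48;2;32;9;15m🬎[38;2;35;10;16m[48;2;32;9;15m🬎[38;2;35;10;16m[48;2;32;9;15m🬎[38;2;35;10;16m[48;2;32;9;15m🬎[38;2;35;10;16m[48;2;32;9;15m🬎[38;2;35;10;16m[48;2;32;9;15m🬎[38;2;35;10;16m[48;2;32;9;15m🬎[0m
[38;2;28;8;13m[48;2;39;21;4m🬝[38;2;33;13;9m[48;2;167;93;18m🬴[38;2;34;15;9m[48;2;167;93;18m🬰[38;2;167;93;18m[48;2;39;21;4m🬎[38;2;167;93;18m[48;2;39;21;4m🬎[38;2;167;93;18m[48;2;39;21;4m🬬[38;2;167;93;18m[48;2;167;93;18m [38;2;167;93;18m[48;2;167;93;18m [38;2;167;93;18m[48;2;29;8;13m🬱[38;2;29;8;13m[48;2;26;7;12m🬎[0m
[38;2;39;21;4m[48;2;22;5;10m🬁[38;2;39;21;4m[48;2;39;21;4m [38;2;39;21;4m[48;2;39;21;4m [38;2;39;21;4m[48;2;39;21;4m [38;2;39;21;4m[48;2;39;21;4m [38;2;39;21;4m[48;2;39;21;4m [38;2;39;21;4m[48;2;39;21;4m [38;2;39;21;4m[48;2;39;21;4m [38;2;39;21;4m[48;2;21;5;10m🬝[38;2;23;6;11m[48;2;21;5;10m🬎[0m
[38;2;18;4;8m[48;2;15;3;7m🬎[38;2;39;21;4m[48;2;15;3;7m🬬[38;2;39;21;4m[48;2;39;21;4m [38;2;39;21;4m[48;2;39;21;4m [38;2;39;21;4m[48;2;39;21;4m [38;2;39;21;4m[48;2;39;21;4m [38;2;39;21;4m[48;2;39;21;4m [38;2;39;21;4m[48;2;39;21;4m [38;2;39;21;4m[48;2;17;4;8m▌[38;2;18;4;8m[48;2;15;3;7m🬎[0m
[38;2;13;3;6m[48;2;10;2;5m🬂[38;2;39;21;4m[48;2;11;2;5m▐[38;2;39;21;4m[48;2;39;21;4m [38;2;39;21;4m[48;2;39;21;4m [38;2;39;21;4m[48;2;39;21;4m [38;2;39;21;4m[48;2;39;21;4m [38;2;39;21;4m[48;2;39;21;4m [38;2;39;21;4m[48;2;39;21;4m [38;2;13;3;6m[48;2;10;2;5m🬂[38;2;13;3;6m[48;2;10;2;5m🬂[0m
</frame>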